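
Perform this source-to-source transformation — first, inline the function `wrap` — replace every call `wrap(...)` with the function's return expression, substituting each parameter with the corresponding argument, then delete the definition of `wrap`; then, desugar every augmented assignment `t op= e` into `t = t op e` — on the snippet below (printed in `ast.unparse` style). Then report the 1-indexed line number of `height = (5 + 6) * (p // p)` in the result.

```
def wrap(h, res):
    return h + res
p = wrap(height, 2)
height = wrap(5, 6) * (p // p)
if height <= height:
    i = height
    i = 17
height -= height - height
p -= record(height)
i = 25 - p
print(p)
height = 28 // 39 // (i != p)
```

2

Transformed code:
p = height + 2
height = (5 + 6) * (p // p)
if height <= height:
    i = height
    i = 17
height = height - (height - height)
p = p - record(height)
i = 25 - p
print(p)
height = 28 // 39 // (i != p)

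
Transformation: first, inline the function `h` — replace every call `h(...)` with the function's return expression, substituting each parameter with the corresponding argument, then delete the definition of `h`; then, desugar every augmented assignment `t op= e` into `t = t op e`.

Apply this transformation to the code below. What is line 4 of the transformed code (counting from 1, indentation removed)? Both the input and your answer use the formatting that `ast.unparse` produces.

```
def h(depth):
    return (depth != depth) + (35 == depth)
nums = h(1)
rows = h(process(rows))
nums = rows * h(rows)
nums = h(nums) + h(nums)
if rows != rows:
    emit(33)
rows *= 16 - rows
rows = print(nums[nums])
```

Transformed code:
nums = (1 != 1) + (35 == 1)
rows = (process(rows) != process(rows)) + (35 == process(rows))
nums = rows * ((rows != rows) + (35 == rows))
nums = (nums != nums) + (35 == nums) + ((nums != nums) + (35 == nums))
if rows != rows:
    emit(33)
rows = rows * (16 - rows)
rows = print(nums[nums])

nums = (nums != nums) + (35 == nums) + ((nums != nums) + (35 == nums))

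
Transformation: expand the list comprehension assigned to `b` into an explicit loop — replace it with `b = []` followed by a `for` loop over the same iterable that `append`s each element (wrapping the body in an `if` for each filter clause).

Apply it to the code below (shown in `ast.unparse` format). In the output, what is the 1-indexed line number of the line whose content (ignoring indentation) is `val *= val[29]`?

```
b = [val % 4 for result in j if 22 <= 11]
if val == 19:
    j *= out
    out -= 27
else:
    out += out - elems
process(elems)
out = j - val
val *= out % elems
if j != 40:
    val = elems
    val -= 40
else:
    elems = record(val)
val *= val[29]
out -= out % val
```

18

Transformed code:
b = []
for result in j:
    if 22 <= 11:
        b.append(val % 4)
if val == 19:
    j *= out
    out -= 27
else:
    out += out - elems
process(elems)
out = j - val
val *= out % elems
if j != 40:
    val = elems
    val -= 40
else:
    elems = record(val)
val *= val[29]
out -= out % val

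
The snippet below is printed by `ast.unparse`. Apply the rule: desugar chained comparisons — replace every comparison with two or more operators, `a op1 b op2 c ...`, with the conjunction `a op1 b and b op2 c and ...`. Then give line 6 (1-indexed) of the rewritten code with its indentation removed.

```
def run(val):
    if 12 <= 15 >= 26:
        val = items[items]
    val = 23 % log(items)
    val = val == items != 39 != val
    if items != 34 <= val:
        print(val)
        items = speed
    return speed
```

Transformed code:
def run(val):
    if 12 <= 15 and 15 >= 26:
        val = items[items]
    val = 23 % log(items)
    val = val == items and items != 39 and (39 != val)
    if items != 34 and 34 <= val:
        print(val)
        items = speed
    return speed

if items != 34 and 34 <= val:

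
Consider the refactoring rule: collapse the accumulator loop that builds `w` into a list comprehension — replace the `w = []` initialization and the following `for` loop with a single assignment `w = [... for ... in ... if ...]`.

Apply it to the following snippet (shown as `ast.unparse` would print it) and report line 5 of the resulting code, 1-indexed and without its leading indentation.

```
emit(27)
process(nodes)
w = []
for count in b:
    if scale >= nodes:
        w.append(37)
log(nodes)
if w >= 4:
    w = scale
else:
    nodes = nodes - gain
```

if w >= 4:

Transformed code:
emit(27)
process(nodes)
w = [37 for count in b if scale >= nodes]
log(nodes)
if w >= 4:
    w = scale
else:
    nodes = nodes - gain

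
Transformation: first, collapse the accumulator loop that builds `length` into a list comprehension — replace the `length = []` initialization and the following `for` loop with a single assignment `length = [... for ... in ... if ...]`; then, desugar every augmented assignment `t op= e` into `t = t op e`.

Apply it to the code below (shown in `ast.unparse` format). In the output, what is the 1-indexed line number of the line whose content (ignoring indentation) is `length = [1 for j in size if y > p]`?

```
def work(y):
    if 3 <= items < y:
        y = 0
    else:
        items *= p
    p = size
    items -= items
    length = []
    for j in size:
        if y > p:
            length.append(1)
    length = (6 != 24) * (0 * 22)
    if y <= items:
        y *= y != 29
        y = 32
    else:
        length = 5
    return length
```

Transformed code:
def work(y):
    if 3 <= items < y:
        y = 0
    else:
        items = items * p
    p = size
    items = items - items
    length = [1 for j in size if y > p]
    length = (6 != 24) * (0 * 22)
    if y <= items:
        y = y * (y != 29)
        y = 32
    else:
        length = 5
    return length

8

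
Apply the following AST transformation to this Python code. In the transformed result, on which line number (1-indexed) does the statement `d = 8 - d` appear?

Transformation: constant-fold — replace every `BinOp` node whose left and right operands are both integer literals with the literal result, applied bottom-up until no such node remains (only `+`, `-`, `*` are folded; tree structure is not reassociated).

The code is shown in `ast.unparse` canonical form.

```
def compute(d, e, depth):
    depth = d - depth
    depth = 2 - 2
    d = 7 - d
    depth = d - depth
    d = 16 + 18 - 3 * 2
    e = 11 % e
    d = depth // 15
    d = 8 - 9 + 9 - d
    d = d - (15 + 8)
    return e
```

9

Transformed code:
def compute(d, e, depth):
    depth = d - depth
    depth = 0
    d = 7 - d
    depth = d - depth
    d = 28
    e = 11 % e
    d = depth // 15
    d = 8 - d
    d = d - 23
    return e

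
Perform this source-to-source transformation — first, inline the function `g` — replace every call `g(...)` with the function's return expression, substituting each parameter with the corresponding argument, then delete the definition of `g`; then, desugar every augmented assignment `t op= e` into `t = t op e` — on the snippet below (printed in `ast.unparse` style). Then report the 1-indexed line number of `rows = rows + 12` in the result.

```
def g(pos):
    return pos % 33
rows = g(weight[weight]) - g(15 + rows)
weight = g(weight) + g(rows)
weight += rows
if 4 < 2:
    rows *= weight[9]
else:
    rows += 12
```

Transformed code:
rows = weight[weight] % 33 - (15 + rows) % 33
weight = weight % 33 + rows % 33
weight = weight + rows
if 4 < 2:
    rows = rows * weight[9]
else:
    rows = rows + 12

7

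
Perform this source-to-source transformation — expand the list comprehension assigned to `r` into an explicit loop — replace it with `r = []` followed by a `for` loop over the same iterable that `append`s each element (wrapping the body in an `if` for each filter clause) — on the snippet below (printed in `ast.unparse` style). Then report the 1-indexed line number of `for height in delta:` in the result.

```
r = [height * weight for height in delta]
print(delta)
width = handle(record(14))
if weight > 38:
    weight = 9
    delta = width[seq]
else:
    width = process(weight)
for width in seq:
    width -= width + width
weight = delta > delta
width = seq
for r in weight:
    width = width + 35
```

Transformed code:
r = []
for height in delta:
    r.append(height * weight)
print(delta)
width = handle(record(14))
if weight > 38:
    weight = 9
    delta = width[seq]
else:
    width = process(weight)
for width in seq:
    width -= width + width
weight = delta > delta
width = seq
for r in weight:
    width = width + 35

2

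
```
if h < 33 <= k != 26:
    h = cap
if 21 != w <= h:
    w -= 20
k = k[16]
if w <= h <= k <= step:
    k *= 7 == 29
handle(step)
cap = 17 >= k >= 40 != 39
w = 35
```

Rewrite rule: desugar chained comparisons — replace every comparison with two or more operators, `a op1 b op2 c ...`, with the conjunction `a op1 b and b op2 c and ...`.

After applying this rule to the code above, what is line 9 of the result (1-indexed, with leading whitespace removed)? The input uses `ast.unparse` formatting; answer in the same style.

Transformed code:
if h < 33 and 33 <= k and (k != 26):
    h = cap
if 21 != w and w <= h:
    w -= 20
k = k[16]
if w <= h and h <= k and (k <= step):
    k *= 7 == 29
handle(step)
cap = 17 >= k and k >= 40 and (40 != 39)
w = 35

cap = 17 >= k and k >= 40 and (40 != 39)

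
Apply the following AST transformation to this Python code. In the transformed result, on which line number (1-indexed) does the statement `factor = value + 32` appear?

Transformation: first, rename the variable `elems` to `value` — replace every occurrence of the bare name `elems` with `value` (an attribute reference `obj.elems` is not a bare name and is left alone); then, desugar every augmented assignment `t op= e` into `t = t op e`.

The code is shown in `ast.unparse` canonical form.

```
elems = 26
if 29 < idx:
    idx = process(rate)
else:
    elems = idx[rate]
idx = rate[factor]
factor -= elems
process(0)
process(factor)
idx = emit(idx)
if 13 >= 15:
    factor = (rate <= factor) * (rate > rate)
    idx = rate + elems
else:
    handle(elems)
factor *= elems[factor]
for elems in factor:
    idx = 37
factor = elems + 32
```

19

Transformed code:
value = 26
if 29 < idx:
    idx = process(rate)
else:
    value = idx[rate]
idx = rate[factor]
factor = factor - value
process(0)
process(factor)
idx = emit(idx)
if 13 >= 15:
    factor = (rate <= factor) * (rate > rate)
    idx = rate + value
else:
    handle(value)
factor = factor * value[factor]
for value in factor:
    idx = 37
factor = value + 32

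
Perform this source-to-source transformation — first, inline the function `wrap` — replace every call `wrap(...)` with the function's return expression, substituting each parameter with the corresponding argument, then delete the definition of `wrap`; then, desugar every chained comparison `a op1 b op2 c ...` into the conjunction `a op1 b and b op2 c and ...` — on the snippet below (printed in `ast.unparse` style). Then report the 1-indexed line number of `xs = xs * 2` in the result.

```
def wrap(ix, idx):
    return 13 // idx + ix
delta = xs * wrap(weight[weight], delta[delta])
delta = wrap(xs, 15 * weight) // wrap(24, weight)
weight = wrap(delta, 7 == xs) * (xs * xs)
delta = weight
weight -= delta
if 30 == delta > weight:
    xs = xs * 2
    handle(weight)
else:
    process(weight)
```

7

Transformed code:
delta = xs * (13 // delta[delta] + weight[weight])
delta = (13 // (15 * weight) + xs) // (13 // weight + 24)
weight = (13 // (7 == xs) + delta) * (xs * xs)
delta = weight
weight -= delta
if 30 == delta and delta > weight:
    xs = xs * 2
    handle(weight)
else:
    process(weight)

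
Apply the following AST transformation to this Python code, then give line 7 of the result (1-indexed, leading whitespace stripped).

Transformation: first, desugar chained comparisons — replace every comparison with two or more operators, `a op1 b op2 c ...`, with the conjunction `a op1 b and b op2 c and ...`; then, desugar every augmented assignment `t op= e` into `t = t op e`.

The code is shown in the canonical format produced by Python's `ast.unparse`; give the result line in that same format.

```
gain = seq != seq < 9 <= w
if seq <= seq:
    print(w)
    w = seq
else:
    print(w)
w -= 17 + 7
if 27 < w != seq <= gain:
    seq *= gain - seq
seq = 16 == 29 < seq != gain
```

Transformed code:
gain = seq != seq and seq < 9 and (9 <= w)
if seq <= seq:
    print(w)
    w = seq
else:
    print(w)
w = w - (17 + 7)
if 27 < w and w != seq and (seq <= gain):
    seq = seq * (gain - seq)
seq = 16 == 29 and 29 < seq and (seq != gain)

w = w - (17 + 7)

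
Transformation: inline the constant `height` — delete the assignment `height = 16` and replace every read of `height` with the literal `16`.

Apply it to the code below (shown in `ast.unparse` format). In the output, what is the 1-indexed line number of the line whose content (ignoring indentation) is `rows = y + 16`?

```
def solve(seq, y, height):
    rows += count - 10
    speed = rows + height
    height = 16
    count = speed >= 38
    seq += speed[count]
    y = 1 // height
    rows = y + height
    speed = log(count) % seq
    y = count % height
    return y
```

Transformed code:
def solve(seq, y, height):
    rows += count - 10
    speed = rows + 16
    count = speed >= 38
    seq += speed[count]
    y = 1 // 16
    rows = y + 16
    speed = log(count) % seq
    y = count % 16
    return y

7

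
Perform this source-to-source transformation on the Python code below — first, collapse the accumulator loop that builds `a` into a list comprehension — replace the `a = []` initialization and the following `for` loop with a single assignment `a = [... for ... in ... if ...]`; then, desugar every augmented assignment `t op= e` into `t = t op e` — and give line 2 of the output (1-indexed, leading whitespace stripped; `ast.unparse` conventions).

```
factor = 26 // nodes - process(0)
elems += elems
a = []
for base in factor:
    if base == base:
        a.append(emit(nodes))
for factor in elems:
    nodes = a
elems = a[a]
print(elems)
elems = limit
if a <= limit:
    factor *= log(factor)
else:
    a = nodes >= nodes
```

Transformed code:
factor = 26 // nodes - process(0)
elems = elems + elems
a = [emit(nodes) for base in factor if base == base]
for factor in elems:
    nodes = a
elems = a[a]
print(elems)
elems = limit
if a <= limit:
    factor = factor * log(factor)
else:
    a = nodes >= nodes

elems = elems + elems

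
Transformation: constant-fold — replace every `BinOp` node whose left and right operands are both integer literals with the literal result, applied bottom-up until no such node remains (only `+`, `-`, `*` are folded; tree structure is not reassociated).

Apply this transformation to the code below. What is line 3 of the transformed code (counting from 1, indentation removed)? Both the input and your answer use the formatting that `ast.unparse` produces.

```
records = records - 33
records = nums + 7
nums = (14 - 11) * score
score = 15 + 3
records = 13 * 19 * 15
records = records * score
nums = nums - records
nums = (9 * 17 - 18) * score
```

Transformed code:
records = records - 33
records = nums + 7
nums = 3 * score
score = 18
records = 3705
records = records * score
nums = nums - records
nums = 135 * score

nums = 3 * score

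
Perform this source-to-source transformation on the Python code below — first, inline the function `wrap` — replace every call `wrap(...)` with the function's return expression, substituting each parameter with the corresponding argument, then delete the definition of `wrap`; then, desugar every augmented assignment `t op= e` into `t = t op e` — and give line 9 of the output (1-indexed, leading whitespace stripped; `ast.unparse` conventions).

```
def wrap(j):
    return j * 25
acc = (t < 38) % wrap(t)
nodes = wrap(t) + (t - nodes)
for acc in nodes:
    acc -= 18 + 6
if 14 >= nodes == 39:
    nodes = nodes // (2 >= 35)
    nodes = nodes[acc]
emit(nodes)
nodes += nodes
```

Transformed code:
acc = (t < 38) % (t * 25)
nodes = t * 25 + (t - nodes)
for acc in nodes:
    acc = acc - (18 + 6)
if 14 >= nodes == 39:
    nodes = nodes // (2 >= 35)
    nodes = nodes[acc]
emit(nodes)
nodes = nodes + nodes

nodes = nodes + nodes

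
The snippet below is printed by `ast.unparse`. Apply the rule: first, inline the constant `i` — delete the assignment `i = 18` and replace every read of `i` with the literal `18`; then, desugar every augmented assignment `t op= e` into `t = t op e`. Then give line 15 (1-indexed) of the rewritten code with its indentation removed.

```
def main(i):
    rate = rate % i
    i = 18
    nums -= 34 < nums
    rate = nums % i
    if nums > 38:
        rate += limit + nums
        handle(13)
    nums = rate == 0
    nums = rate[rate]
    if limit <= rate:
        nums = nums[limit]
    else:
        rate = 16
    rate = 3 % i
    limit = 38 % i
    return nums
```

Transformed code:
def main(i):
    rate = rate % 18
    nums = nums - (34 < nums)
    rate = nums % 18
    if nums > 38:
        rate = rate + (limit + nums)
        handle(13)
    nums = rate == 0
    nums = rate[rate]
    if limit <= rate:
        nums = nums[limit]
    else:
        rate = 16
    rate = 3 % 18
    limit = 38 % 18
    return nums

limit = 38 % 18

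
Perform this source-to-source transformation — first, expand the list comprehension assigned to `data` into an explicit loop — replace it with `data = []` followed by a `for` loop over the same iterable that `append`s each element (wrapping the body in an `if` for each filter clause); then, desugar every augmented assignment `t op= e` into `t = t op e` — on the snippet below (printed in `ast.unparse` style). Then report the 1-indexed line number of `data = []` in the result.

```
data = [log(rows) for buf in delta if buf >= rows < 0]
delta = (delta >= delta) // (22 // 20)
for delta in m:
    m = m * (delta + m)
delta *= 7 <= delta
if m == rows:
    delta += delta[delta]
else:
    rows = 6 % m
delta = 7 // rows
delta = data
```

Transformed code:
data = []
for buf in delta:
    if buf >= rows < 0:
        data.append(log(rows))
delta = (delta >= delta) // (22 // 20)
for delta in m:
    m = m * (delta + m)
delta = delta * (7 <= delta)
if m == rows:
    delta = delta + delta[delta]
else:
    rows = 6 % m
delta = 7 // rows
delta = data

1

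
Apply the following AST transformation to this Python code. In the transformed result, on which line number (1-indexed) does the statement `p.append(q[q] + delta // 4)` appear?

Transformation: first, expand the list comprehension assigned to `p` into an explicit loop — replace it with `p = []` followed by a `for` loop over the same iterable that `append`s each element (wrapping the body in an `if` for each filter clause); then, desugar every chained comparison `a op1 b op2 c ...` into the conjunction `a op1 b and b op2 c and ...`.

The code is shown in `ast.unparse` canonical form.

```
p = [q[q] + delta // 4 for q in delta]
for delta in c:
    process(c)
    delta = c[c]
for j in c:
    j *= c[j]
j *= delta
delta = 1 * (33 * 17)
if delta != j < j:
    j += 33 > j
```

Transformed code:
p = []
for q in delta:
    p.append(q[q] + delta // 4)
for delta in c:
    process(c)
    delta = c[c]
for j in c:
    j *= c[j]
j *= delta
delta = 1 * (33 * 17)
if delta != j and j < j:
    j += 33 > j

3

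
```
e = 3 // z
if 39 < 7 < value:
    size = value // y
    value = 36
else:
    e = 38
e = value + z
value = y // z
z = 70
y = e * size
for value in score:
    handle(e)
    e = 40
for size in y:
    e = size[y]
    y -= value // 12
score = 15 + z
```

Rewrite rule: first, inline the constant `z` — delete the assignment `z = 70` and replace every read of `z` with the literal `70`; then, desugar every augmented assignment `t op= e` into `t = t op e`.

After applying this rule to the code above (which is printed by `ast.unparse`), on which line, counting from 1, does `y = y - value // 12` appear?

Transformed code:
e = 3 // 70
if 39 < 7 < value:
    size = value // y
    value = 36
else:
    e = 38
e = value + 70
value = y // 70
y = e * size
for value in score:
    handle(e)
    e = 40
for size in y:
    e = size[y]
    y = y - value // 12
score = 15 + 70

15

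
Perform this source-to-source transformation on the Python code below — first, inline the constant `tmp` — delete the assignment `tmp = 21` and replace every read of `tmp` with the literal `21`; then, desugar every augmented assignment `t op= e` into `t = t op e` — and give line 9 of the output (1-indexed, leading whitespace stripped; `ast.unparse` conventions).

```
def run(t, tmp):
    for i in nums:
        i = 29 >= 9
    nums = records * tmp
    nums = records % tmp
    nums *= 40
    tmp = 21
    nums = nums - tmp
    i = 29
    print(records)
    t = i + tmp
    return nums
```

print(records)

Transformed code:
def run(t, tmp):
    for i in nums:
        i = 29 >= 9
    nums = records * 21
    nums = records % 21
    nums = nums * 40
    nums = nums - 21
    i = 29
    print(records)
    t = i + 21
    return nums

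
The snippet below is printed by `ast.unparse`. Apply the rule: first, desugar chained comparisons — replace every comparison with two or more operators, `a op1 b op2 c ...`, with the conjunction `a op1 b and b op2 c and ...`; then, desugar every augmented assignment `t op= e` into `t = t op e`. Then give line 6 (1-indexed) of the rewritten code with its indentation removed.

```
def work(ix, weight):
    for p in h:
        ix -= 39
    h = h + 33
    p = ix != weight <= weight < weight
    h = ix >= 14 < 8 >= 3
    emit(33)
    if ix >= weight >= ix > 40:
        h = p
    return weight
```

Transformed code:
def work(ix, weight):
    for p in h:
        ix = ix - 39
    h = h + 33
    p = ix != weight and weight <= weight and (weight < weight)
    h = ix >= 14 and 14 < 8 and (8 >= 3)
    emit(33)
    if ix >= weight and weight >= ix and (ix > 40):
        h = p
    return weight

h = ix >= 14 and 14 < 8 and (8 >= 3)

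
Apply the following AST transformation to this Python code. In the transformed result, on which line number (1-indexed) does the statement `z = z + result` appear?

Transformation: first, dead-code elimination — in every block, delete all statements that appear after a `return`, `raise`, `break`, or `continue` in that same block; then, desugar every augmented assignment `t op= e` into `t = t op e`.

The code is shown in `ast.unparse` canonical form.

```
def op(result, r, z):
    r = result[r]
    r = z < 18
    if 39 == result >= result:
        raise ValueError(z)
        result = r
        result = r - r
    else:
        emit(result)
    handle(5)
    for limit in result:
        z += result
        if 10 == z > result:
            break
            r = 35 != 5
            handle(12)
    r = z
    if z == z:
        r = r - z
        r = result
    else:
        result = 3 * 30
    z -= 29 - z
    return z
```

10

Transformed code:
def op(result, r, z):
    r = result[r]
    r = z < 18
    if 39 == result >= result:
        raise ValueError(z)
    else:
        emit(result)
    handle(5)
    for limit in result:
        z = z + result
        if 10 == z > result:
            break
    r = z
    if z == z:
        r = r - z
        r = result
    else:
        result = 3 * 30
    z = z - (29 - z)
    return z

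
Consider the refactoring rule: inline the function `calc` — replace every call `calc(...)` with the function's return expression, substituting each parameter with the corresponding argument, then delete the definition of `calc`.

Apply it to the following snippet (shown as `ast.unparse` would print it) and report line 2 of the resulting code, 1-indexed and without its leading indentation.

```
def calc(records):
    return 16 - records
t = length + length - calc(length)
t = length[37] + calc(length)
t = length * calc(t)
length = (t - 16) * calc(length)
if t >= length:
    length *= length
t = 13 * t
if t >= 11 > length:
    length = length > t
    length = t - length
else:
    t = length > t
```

Transformed code:
t = length + length - (16 - length)
t = length[37] + (16 - length)
t = length * (16 - t)
length = (t - 16) * (16 - length)
if t >= length:
    length *= length
t = 13 * t
if t >= 11 > length:
    length = length > t
    length = t - length
else:
    t = length > t

t = length[37] + (16 - length)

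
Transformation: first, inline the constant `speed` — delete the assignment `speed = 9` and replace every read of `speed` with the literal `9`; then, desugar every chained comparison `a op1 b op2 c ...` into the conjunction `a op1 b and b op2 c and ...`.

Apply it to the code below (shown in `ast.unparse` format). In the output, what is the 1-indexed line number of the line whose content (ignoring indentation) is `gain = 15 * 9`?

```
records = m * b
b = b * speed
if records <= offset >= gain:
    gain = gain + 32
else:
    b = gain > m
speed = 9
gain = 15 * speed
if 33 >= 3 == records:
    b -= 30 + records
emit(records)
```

7

Transformed code:
records = m * b
b = b * 9
if records <= offset and offset >= gain:
    gain = gain + 32
else:
    b = gain > m
gain = 15 * 9
if 33 >= 3 and 3 == records:
    b -= 30 + records
emit(records)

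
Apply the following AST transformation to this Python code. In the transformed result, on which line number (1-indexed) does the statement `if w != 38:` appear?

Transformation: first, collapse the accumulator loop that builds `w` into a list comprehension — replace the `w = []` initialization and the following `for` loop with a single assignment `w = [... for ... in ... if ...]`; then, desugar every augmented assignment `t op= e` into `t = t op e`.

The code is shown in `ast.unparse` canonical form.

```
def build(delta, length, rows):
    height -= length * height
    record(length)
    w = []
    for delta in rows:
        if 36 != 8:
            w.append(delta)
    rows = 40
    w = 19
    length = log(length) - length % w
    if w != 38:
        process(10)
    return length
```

Transformed code:
def build(delta, length, rows):
    height = height - length * height
    record(length)
    w = [delta for delta in rows if 36 != 8]
    rows = 40
    w = 19
    length = log(length) - length % w
    if w != 38:
        process(10)
    return length

8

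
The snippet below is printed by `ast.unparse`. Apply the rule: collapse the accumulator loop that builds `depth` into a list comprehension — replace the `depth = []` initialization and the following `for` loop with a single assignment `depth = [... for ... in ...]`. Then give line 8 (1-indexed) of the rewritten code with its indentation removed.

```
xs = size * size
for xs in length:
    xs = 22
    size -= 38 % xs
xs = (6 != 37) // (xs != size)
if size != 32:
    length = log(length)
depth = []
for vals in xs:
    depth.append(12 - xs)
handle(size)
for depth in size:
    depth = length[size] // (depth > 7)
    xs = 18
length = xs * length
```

Transformed code:
xs = size * size
for xs in length:
    xs = 22
    size -= 38 % xs
xs = (6 != 37) // (xs != size)
if size != 32:
    length = log(length)
depth = [12 - xs for vals in xs]
handle(size)
for depth in size:
    depth = length[size] // (depth > 7)
    xs = 18
length = xs * length

depth = [12 - xs for vals in xs]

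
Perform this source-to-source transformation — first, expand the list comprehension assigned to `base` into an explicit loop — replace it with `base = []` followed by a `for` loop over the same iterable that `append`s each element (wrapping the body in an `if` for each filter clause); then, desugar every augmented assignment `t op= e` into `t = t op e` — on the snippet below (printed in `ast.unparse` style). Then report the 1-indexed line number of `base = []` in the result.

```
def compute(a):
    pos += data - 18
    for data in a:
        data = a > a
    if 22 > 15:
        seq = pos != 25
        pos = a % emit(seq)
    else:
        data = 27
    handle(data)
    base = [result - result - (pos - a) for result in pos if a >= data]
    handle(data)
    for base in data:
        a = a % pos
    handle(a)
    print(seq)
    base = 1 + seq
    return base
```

11

Transformed code:
def compute(a):
    pos = pos + (data - 18)
    for data in a:
        data = a > a
    if 22 > 15:
        seq = pos != 25
        pos = a % emit(seq)
    else:
        data = 27
    handle(data)
    base = []
    for result in pos:
        if a >= data:
            base.append(result - result - (pos - a))
    handle(data)
    for base in data:
        a = a % pos
    handle(a)
    print(seq)
    base = 1 + seq
    return base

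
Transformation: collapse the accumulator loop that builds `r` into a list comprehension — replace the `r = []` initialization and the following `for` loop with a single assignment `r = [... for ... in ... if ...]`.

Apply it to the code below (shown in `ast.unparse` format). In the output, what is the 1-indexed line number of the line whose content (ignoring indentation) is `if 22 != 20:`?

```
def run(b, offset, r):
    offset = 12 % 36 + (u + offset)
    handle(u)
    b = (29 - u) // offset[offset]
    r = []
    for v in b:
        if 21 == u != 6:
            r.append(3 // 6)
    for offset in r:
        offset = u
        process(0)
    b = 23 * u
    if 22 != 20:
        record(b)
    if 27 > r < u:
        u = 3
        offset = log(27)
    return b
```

Transformed code:
def run(b, offset, r):
    offset = 12 % 36 + (u + offset)
    handle(u)
    b = (29 - u) // offset[offset]
    r = [3 // 6 for v in b if 21 == u != 6]
    for offset in r:
        offset = u
        process(0)
    b = 23 * u
    if 22 != 20:
        record(b)
    if 27 > r < u:
        u = 3
        offset = log(27)
    return b

10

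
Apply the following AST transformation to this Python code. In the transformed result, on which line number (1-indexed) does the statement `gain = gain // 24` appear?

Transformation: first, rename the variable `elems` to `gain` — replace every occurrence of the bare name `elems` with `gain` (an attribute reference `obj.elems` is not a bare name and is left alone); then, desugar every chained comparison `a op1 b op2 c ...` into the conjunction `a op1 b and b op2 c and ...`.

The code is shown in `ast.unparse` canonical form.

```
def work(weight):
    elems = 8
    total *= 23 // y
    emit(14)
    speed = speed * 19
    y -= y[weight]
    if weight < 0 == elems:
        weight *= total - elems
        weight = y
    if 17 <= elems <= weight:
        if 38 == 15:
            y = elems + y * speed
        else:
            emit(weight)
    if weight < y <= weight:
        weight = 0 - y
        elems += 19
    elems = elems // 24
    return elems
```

18

Transformed code:
def work(weight):
    gain = 8
    total *= 23 // y
    emit(14)
    speed = speed * 19
    y -= y[weight]
    if weight < 0 and 0 == gain:
        weight *= total - gain
        weight = y
    if 17 <= gain and gain <= weight:
        if 38 == 15:
            y = gain + y * speed
        else:
            emit(weight)
    if weight < y and y <= weight:
        weight = 0 - y
        gain += 19
    gain = gain // 24
    return gain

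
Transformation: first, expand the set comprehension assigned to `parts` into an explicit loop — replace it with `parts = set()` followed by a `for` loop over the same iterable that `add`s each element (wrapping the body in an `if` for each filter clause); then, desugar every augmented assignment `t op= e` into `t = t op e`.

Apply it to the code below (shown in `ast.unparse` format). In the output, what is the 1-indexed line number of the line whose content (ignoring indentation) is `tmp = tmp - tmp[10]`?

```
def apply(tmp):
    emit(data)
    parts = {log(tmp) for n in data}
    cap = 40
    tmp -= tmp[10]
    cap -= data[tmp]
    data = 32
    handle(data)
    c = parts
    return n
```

Transformed code:
def apply(tmp):
    emit(data)
    parts = set()
    for n in data:
        parts.add(log(tmp))
    cap = 40
    tmp = tmp - tmp[10]
    cap = cap - data[tmp]
    data = 32
    handle(data)
    c = parts
    return n

7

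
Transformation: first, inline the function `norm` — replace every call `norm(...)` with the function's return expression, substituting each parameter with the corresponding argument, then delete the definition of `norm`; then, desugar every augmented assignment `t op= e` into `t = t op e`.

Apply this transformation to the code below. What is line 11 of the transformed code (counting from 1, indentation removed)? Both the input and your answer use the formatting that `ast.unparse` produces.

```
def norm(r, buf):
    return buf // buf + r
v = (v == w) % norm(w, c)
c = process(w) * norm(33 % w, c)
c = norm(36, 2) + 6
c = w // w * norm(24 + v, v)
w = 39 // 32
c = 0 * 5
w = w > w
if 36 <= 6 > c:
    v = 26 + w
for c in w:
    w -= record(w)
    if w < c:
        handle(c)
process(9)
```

Transformed code:
v = (v == w) % (c // c + w)
c = process(w) * (c // c + 33 % w)
c = 2 // 2 + 36 + 6
c = w // w * (v // v + (24 + v))
w = 39 // 32
c = 0 * 5
w = w > w
if 36 <= 6 > c:
    v = 26 + w
for c in w:
    w = w - record(w)
    if w < c:
        handle(c)
process(9)

w = w - record(w)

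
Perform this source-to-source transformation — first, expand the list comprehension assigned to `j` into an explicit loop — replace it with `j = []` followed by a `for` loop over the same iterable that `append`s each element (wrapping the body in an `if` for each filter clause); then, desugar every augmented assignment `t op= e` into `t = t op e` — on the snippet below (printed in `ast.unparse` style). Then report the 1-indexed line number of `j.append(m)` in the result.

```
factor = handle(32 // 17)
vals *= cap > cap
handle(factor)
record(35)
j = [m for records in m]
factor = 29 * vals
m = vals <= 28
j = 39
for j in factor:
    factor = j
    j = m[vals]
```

7

Transformed code:
factor = handle(32 // 17)
vals = vals * (cap > cap)
handle(factor)
record(35)
j = []
for records in m:
    j.append(m)
factor = 29 * vals
m = vals <= 28
j = 39
for j in factor:
    factor = j
    j = m[vals]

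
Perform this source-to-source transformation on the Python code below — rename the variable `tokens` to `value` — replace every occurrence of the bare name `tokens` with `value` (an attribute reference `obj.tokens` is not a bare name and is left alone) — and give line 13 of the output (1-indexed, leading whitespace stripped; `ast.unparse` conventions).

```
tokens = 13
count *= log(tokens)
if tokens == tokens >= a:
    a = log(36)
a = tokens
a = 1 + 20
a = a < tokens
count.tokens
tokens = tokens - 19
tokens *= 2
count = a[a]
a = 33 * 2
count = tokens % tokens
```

Transformed code:
value = 13
count *= log(value)
if value == value >= a:
    a = log(36)
a = value
a = 1 + 20
a = a < value
count.tokens
value = value - 19
value *= 2
count = a[a]
a = 33 * 2
count = value % value

count = value % value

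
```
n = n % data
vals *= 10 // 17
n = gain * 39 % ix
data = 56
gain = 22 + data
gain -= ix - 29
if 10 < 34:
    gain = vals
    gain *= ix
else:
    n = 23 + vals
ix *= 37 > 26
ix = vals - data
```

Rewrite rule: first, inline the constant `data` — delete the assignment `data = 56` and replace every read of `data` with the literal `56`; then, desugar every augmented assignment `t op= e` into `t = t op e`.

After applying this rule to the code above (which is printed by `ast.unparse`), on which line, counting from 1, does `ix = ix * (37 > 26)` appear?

11

Transformed code:
n = n % 56
vals = vals * (10 // 17)
n = gain * 39 % ix
gain = 22 + 56
gain = gain - (ix - 29)
if 10 < 34:
    gain = vals
    gain = gain * ix
else:
    n = 23 + vals
ix = ix * (37 > 26)
ix = vals - 56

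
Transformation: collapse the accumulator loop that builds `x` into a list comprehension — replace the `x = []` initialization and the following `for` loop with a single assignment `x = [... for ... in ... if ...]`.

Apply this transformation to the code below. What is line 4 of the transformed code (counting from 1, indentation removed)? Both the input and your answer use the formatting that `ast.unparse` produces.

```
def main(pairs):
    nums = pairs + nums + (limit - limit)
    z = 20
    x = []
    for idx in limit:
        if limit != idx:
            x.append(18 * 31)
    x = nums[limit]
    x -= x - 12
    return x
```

x = [18 * 31 for idx in limit if limit != idx]

Transformed code:
def main(pairs):
    nums = pairs + nums + (limit - limit)
    z = 20
    x = [18 * 31 for idx in limit if limit != idx]
    x = nums[limit]
    x -= x - 12
    return x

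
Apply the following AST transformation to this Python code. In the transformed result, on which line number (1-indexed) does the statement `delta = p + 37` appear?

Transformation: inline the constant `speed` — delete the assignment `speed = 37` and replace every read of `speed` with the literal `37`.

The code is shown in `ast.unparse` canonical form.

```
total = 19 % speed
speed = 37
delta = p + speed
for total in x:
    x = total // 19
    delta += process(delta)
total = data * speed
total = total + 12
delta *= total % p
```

Transformed code:
total = 19 % 37
delta = p + 37
for total in x:
    x = total // 19
    delta += process(delta)
total = data * 37
total = total + 12
delta *= total % p

2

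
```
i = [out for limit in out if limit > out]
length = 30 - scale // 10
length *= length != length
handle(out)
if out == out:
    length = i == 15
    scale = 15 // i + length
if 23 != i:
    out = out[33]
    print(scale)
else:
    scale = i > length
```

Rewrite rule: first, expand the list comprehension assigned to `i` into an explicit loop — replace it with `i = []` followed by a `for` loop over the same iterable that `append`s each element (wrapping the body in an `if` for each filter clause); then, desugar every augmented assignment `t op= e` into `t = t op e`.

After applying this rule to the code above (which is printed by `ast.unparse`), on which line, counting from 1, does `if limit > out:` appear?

Transformed code:
i = []
for limit in out:
    if limit > out:
        i.append(out)
length = 30 - scale // 10
length = length * (length != length)
handle(out)
if out == out:
    length = i == 15
    scale = 15 // i + length
if 23 != i:
    out = out[33]
    print(scale)
else:
    scale = i > length

3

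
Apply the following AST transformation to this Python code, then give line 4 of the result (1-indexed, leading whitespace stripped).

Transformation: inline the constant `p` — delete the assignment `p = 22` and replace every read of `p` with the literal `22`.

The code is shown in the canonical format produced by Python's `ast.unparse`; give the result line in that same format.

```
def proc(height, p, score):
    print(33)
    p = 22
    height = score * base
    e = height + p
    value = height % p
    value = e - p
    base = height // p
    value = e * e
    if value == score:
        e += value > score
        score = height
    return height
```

e = height + 22

Transformed code:
def proc(height, p, score):
    print(33)
    height = score * base
    e = height + 22
    value = height % 22
    value = e - 22
    base = height // 22
    value = e * e
    if value == score:
        e += value > score
        score = height
    return height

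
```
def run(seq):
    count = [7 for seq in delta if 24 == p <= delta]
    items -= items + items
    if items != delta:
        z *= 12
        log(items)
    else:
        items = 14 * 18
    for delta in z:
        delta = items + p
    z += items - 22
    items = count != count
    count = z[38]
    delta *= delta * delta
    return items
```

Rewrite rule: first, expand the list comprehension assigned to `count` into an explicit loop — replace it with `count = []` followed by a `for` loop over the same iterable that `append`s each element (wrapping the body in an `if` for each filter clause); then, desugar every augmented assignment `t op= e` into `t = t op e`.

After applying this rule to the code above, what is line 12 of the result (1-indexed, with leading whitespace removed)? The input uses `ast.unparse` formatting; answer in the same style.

for delta in z:

Transformed code:
def run(seq):
    count = []
    for seq in delta:
        if 24 == p <= delta:
            count.append(7)
    items = items - (items + items)
    if items != delta:
        z = z * 12
        log(items)
    else:
        items = 14 * 18
    for delta in z:
        delta = items + p
    z = z + (items - 22)
    items = count != count
    count = z[38]
    delta = delta * (delta * delta)
    return items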